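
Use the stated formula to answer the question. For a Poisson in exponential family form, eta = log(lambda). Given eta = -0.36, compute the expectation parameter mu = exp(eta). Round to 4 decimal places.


Expectation parameter for Poisson exponential family:
mu = exp(eta).
eta = -0.36.
mu = exp(-0.36) = 0.6977

0.6977


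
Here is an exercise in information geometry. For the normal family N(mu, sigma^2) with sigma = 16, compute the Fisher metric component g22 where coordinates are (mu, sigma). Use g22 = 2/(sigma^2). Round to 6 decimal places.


For the 2-parameter normal family, the Fisher metric has:
  g11 = 1/sigma^2, g22 = 2/sigma^2.
sigma = 16, sigma^2 = 256.
g22 = 0.007813

0.007813


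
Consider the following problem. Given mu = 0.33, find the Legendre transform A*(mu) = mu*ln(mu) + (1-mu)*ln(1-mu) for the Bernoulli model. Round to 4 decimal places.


Legendre transform for Bernoulli:
A*(mu) = mu*log(mu) + (1-mu)*log(1-mu).
mu = 0.33, 1-mu = 0.67.
mu*log(mu) = 0.33*log(0.33) = -0.365859.
(1-mu)*log(1-mu) = 0.67*log(0.67) = -0.26832.
A* = -0.365859 + -0.26832 = -0.6342

-0.6342


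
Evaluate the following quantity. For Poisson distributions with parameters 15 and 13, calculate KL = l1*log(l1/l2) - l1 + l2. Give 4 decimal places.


KL divergence for Poisson:
KL = l1*log(l1/l2) - l1 + l2.
l1 = 15, l2 = 13.
log(15/13) = 0.143101.
l1*log(l1/l2) = 15 * 0.143101 = 2.146513.
KL = 2.146513 - 15 + 13 = 0.1465

0.1465


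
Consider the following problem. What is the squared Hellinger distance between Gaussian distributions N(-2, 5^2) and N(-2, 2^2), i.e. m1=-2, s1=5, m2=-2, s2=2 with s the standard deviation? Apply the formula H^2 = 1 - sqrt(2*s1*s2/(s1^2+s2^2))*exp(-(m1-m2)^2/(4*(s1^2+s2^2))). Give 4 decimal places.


Squared Hellinger distance for Gaussians:
H^2 = 1 - sqrt(2*s1*s2/(s1^2+s2^2)) * exp(-(m1-m2)^2/(4*(s1^2+s2^2))).
s1^2 = 25, s2^2 = 4, s1^2+s2^2 = 29.
sqrt(2*5*2/(29)) = 0.830455.
(m1-m2)^2 = (0)^2 = 0.
exp(-0/(4*29)) = exp(0.0) = 1.0.
H^2 = 1 - 0.830455*1.0 = 0.1695

0.1695


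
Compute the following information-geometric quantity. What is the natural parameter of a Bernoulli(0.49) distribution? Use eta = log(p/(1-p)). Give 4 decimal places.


Natural parameter for Bernoulli: eta = log(p/(1-p)).
p = 0.49, 1-p = 0.51.
p/(1-p) = 0.960784.
eta = log(0.960784) = -0.0400

-0.0400


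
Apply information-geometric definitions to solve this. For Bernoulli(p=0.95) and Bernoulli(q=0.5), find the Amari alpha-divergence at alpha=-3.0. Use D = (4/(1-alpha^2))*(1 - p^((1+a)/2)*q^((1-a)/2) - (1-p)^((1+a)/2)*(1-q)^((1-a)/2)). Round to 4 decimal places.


Amari alpha-divergence:
D = (4/(1-alpha^2))*(1 - p^((1+a)/2)*q^((1-a)/2) - (1-p)^((1+a)/2)*(1-q)^((1-a)/2)).
alpha = -3.0, p = 0.95, q = 0.5.
e1 = (1+alpha)/2 = -1.0, e2 = (1-alpha)/2 = 2.0.
t1 = p^e1 * q^e2 = 0.95^-1.0 * 0.5^2.0 = 0.263158.
t2 = (1-p)^e1 * (1-q)^e2 = 0.05^-1.0 * 0.5^2.0 = 5.0.
4/(1-alpha^2) = -0.5.
D = -0.5*(1 - 0.263158 - 5.0) = 2.1316

2.1316


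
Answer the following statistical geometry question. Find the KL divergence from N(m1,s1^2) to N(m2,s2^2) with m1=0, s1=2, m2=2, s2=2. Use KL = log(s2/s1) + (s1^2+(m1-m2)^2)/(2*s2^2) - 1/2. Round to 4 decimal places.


KL divergence between normal distributions:
KL = log(s2/s1) + (s1^2 + (m1-m2)^2)/(2*s2^2) - 1/2.
log(2/2) = 0.0.
(2^2 + (0-2)^2)/(2*2^2) = (4 + 4)/8 = 1.0.
KL = 0.0 + 1.0 - 0.5 = 0.5000

0.5000


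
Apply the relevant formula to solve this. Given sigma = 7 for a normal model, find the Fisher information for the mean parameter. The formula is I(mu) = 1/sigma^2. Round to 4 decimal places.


The Fisher information for the mean of a normal distribution is I(mu) = 1/sigma^2.
sigma = 7, so sigma^2 = 49.
I(mu) = 1/49 = 0.0204

0.0204


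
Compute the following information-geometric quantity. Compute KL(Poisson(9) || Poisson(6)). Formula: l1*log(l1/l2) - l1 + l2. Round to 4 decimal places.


KL divergence for Poisson:
KL = l1*log(l1/l2) - l1 + l2.
l1 = 9, l2 = 6.
log(9/6) = 0.405465.
l1*log(l1/l2) = 9 * 0.405465 = 3.649186.
KL = 3.649186 - 9 + 6 = 0.6492

0.6492


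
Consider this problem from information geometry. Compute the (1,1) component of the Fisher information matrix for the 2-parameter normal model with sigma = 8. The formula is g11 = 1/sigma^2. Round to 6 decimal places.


For the 2-parameter normal family, the Fisher metric has:
  g11 = 1/sigma^2, g22 = 2/sigma^2.
sigma = 8, sigma^2 = 64.
g11 = 0.015625

0.015625


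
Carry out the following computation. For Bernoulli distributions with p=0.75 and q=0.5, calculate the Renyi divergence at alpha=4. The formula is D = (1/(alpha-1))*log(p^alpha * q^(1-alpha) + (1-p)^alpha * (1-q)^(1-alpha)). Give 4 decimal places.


Renyi divergence of order alpha between Bernoulli distributions:
D = (1/(alpha-1))*log(p^alpha * q^(1-alpha) + (1-p)^alpha * (1-q)^(1-alpha)).
alpha = 4, p = 0.75, q = 0.5.
p^alpha * q^(1-alpha) = 0.75^4 * 0.5^-3 = 2.53125.
(1-p)^alpha * (1-q)^(1-alpha) = 0.25^4 * 0.5^-3 = 0.03125.
sum = 2.53125 + 0.03125 = 2.5625.
D = (1/3)*log(2.5625) = 0.3137

0.3137


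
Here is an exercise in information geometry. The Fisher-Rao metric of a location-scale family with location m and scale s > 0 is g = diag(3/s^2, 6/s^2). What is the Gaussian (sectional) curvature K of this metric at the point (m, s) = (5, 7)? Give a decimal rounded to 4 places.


The metric has the form g = (A dm^2 + B ds^2)/s^2 with A = 3, B = 6.
Substitute u = sqrt(A/B)*m: g = B*(du^2 + ds^2)/s^2, i.e. B times the
Poincare upper half-plane metric, which has constant Gaussian curvature -1.
Scaling a 2D metric by a constant c divides the Gaussian curvature by c,
so K = -1/B = -1/(6) = -0.1667 everywhere (the point (m, s) = (5, 7) is irrelevant:
the curvature is constant).
The requested Gaussian curvature is K = -0.1667.

-0.1667


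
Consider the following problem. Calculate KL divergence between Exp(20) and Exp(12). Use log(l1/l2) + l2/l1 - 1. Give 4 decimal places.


KL divergence for exponential family:
KL = log(l1/l2) + l2/l1 - 1.
log(20/12) = 0.510826.
12/20 = 0.6.
KL = 0.510826 + 0.6 - 1 = 0.1108

0.1108


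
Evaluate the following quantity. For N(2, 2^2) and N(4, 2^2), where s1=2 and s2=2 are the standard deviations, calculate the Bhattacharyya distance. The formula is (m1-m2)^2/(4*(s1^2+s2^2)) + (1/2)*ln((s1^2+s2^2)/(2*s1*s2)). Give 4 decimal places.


Bhattacharyya distance between two Gaussians:
DB = (m1-m2)^2/(4*(s1^2+s2^2)) + (1/2)*ln((s1^2+s2^2)/(2*s1*s2)).
(m1-m2)^2 = (-2)^2 = 4.
s1^2+s2^2 = 4 + 4 = 8.
term1 = 4/32 = 0.125.
term2 = 0.5*ln(8/8.0) = 0.0.
DB = 0.125 + 0.0 = 0.1250

0.1250


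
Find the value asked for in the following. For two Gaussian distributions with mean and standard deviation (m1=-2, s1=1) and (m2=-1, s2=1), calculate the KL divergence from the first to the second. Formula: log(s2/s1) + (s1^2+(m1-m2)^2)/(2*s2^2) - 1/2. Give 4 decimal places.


KL divergence between normal distributions:
KL = log(s2/s1) + (s1^2 + (m1-m2)^2)/(2*s2^2) - 1/2.
log(1/1) = 0.0.
(1^2 + (-2--1)^2)/(2*1^2) = (1 + 1)/2 = 1.0.
KL = 0.0 + 1.0 - 0.5 = 0.5000

0.5000


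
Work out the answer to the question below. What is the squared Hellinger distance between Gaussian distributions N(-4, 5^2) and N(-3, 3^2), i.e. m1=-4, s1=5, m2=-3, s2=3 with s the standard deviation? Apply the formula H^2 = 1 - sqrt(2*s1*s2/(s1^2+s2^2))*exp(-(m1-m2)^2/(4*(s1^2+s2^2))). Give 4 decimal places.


Squared Hellinger distance for Gaussians:
H^2 = 1 - sqrt(2*s1*s2/(s1^2+s2^2)) * exp(-(m1-m2)^2/(4*(s1^2+s2^2))).
s1^2 = 25, s2^2 = 9, s1^2+s2^2 = 34.
sqrt(2*5*3/(34)) = 0.939336.
(m1-m2)^2 = (-1)^2 = 1.
exp(-1/(4*34)) = exp(-0.007353) = 0.992674.
H^2 = 1 - 0.939336*0.992674 = 0.0675

0.0675


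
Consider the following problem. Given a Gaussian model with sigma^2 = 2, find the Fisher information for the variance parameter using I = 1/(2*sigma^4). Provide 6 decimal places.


Fisher information for variance: I(sigma^2) = 1/(2*sigma^4).
sigma^2 = 2, so sigma^4 = 4.
I = 1/(2*4) = 1/8 = 0.125000

0.125000


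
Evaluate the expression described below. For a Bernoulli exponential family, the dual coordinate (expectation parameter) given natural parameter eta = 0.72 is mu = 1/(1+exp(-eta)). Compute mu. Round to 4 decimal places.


Dual coordinate (expectation parameter) for Bernoulli:
mu = 1/(1+exp(-eta)).
eta = 0.72.
exp(-eta) = exp(-0.72) = 0.486752.
mu = 1/(1+0.486752) = 0.6726

0.6726


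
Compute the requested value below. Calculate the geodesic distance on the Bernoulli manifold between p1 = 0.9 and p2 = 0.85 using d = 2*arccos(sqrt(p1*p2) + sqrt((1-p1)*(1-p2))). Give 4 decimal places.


Geodesic distance on Bernoulli manifold:
d(p1,p2) = 2*arccos(sqrt(p1*p2) + sqrt((1-p1)*(1-p2))).
sqrt(p1*p2) = sqrt(0.9*0.85) = 0.874643.
sqrt((1-p1)*(1-p2)) = sqrt(0.1*0.15) = 0.122474.
arg = 0.874643 + 0.122474 = 0.997117.
d = 2*arccos(0.997117) = 0.1519

0.1519


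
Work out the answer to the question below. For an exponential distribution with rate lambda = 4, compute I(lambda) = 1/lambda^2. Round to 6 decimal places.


Fisher information for exponential: I(lambda) = 1/lambda^2.
lambda = 4, lambda^2 = 16.
I = 1/16 = 0.062500

0.062500


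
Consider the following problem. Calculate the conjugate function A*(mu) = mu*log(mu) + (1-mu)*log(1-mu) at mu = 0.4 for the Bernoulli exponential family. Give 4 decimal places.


Legendre transform for Bernoulli:
A*(mu) = mu*log(mu) + (1-mu)*log(1-mu).
mu = 0.4, 1-mu = 0.6.
mu*log(mu) = 0.4*log(0.4) = -0.366516.
(1-mu)*log(1-mu) = 0.6*log(0.6) = -0.306495.
A* = -0.366516 + -0.306495 = -0.6730

-0.6730


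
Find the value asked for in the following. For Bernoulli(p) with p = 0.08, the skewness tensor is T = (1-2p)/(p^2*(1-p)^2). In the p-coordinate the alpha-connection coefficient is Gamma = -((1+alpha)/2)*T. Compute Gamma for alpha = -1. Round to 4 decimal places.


Skewness (Amari-Chentsov) tensor: T = (1-2p)/(p^2*(1-p)^2).
p = 0.08, 1-2p = 0.84, p^2 = 0.0064, (1-p)^2 = 0.8464.
T = 0.84/(0.0064 * 0.8464) = 155.068526.
In the p-coordinate, Gamma^(alpha) = Gamma^(0) - (alpha/2)*T with Gamma^(0) = (1/2)*g'(p) = -T/2,
so Gamma^(alpha) = -((1+alpha)/2)*T.
alpha = -1, -(1+alpha)/2 = 0.0.
Gamma = 0.0 * 155.068526 = 0.0000

0.0000


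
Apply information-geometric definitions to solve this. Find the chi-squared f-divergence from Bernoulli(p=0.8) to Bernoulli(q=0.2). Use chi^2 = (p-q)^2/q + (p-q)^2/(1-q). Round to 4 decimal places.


Chi-squared divergence between Bernoulli distributions:
chi^2 = (p-q)^2/q + (p-q)^2/(1-q).
p = 0.8, q = 0.2, p-q = 0.6.
(p-q)^2 = 0.36.
term1 = 0.36/0.2 = 1.8.
term2 = 0.36/0.8 = 0.45.
chi^2 = 1.8 + 0.45 = 2.2500

2.2500


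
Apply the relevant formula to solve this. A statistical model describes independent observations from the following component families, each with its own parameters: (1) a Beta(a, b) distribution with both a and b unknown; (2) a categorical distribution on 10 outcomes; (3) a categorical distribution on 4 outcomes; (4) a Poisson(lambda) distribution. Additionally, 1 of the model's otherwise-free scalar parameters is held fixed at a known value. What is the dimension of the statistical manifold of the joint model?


The dimension of a statistical manifold equals the number of free
(independent) real parameters of the model. For a product of independent
blocks the parameter counts add.
- Beta (a, b): 2.
- categorical on 10 outcomes (probabilities sum to 1): 10-1 = 9.
- categorical on 4 outcomes (probabilities sum to 1): 4-1 = 3.
- Poisson (lambda): 1.
Total = 2 + 9 + 3 + 1 = 15.
1 parameter(s) fixed at known values: 15 - 1 = 14.
Dimension = 14

14


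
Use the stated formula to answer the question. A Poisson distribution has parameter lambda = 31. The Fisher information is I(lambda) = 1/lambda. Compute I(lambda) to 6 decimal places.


Fisher information for Poisson: I(lambda) = 1/lambda.
lambda = 31.
I(lambda) = 1/31 = 0.032258

0.032258


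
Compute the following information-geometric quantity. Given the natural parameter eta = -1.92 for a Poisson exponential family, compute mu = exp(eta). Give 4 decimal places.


Expectation parameter for Poisson exponential family:
mu = exp(eta).
eta = -1.92.
mu = exp(-1.92) = 0.1466

0.1466


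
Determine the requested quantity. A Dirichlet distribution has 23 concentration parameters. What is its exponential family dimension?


Exponential family dimension calculation:
Dirichlet with 23 components has 23 natural parameters.

23


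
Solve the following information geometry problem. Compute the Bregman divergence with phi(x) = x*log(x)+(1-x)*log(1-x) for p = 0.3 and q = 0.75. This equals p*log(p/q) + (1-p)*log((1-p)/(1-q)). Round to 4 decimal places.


Bregman divergence with negative entropy generator:
D = p*log(p/q) + (1-p)*log((1-p)/(1-q)).
p = 0.3, q = 0.75.
p*log(p/q) = 0.3*log(0.3/0.75) = -0.274887.
(1-p)*log((1-p)/(1-q)) = 0.7*log(0.7/0.25) = 0.720734.
D = -0.274887 + 0.720734 = 0.4458

0.4458


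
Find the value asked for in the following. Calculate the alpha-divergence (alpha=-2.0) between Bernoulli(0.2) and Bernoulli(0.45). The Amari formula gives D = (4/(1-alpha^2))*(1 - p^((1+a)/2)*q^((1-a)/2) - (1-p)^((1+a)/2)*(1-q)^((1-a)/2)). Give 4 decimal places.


Amari alpha-divergence:
D = (4/(1-alpha^2))*(1 - p^((1+a)/2)*q^((1-a)/2) - (1-p)^((1+a)/2)*(1-q)^((1-a)/2)).
alpha = -2.0, p = 0.2, q = 0.45.
e1 = (1+alpha)/2 = -0.5, e2 = (1-alpha)/2 = 1.5.
t1 = p^e1 * q^e2 = 0.2^-0.5 * 0.45^1.5 = 0.675.
t2 = (1-p)^e1 * (1-q)^e2 = 0.8^-0.5 * 0.55^1.5 = 0.456036.
4/(1-alpha^2) = -1.333333.
D = -1.333333*(1 - 0.675 - 0.456036) = 0.1747

0.1747


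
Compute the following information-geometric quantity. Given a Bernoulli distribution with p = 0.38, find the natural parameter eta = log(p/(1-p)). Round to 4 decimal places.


Natural parameter for Bernoulli: eta = log(p/(1-p)).
p = 0.38, 1-p = 0.62.
p/(1-p) = 0.612903.
eta = log(0.612903) = -0.4895

-0.4895


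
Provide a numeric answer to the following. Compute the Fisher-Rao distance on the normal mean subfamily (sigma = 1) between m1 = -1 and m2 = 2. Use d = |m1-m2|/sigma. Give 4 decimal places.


On the fixed-variance normal subfamily, geodesic distance = |m1-m2|/sigma.
|-1 - 2| = 3.
sigma = 1.
d = 3/1 = 3.0000

3.0000


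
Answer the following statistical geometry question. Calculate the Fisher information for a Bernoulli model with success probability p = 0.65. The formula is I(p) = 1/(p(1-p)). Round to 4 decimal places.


For Bernoulli(p), Fisher information is I(p) = 1/(p*(1-p)).
p = 0.65, 1-p = 0.35.
p*(1-p) = 0.2275.
I(p) = 1/0.2275 = 4.3956

4.3956


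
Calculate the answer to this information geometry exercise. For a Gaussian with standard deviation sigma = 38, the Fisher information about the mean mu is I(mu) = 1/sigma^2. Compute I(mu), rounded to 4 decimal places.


The Fisher information for the mean of a normal distribution is I(mu) = 1/sigma^2.
sigma = 38, so sigma^2 = 1444.
I(mu) = 1/1444 = 0.0007

0.0007


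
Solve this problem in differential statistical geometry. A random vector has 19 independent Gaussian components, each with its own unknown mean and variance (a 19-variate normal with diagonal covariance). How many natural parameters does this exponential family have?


Exponential family dimension calculation:
Each univariate normal has two natural parameters (mu/sigma^2 and -1/(2 sigma^2)).
With 19 independent components, dim = 2 * 19 = 38.

38


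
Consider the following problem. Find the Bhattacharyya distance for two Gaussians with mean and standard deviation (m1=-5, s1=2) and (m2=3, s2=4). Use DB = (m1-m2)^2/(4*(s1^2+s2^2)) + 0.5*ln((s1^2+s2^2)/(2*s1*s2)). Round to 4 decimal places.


Bhattacharyya distance between two Gaussians:
DB = (m1-m2)^2/(4*(s1^2+s2^2)) + (1/2)*ln((s1^2+s2^2)/(2*s1*s2)).
(m1-m2)^2 = (-8)^2 = 64.
s1^2+s2^2 = 4 + 16 = 20.
term1 = 64/80 = 0.8.
term2 = 0.5*ln(20/16.0) = 0.111572.
DB = 0.8 + 0.111572 = 0.9116

0.9116


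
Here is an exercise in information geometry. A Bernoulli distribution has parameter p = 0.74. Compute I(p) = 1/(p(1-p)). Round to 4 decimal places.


For Bernoulli(p), Fisher information is I(p) = 1/(p*(1-p)).
p = 0.74, 1-p = 0.26.
p*(1-p) = 0.1924.
I(p) = 1/0.1924 = 5.1975

5.1975


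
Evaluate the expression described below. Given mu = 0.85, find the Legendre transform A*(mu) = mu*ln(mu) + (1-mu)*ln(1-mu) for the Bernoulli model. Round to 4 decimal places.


Legendre transform for Bernoulli:
A*(mu) = mu*log(mu) + (1-mu)*log(1-mu).
mu = 0.85, 1-mu = 0.15.
mu*log(mu) = 0.85*log(0.85) = -0.138141.
(1-mu)*log(1-mu) = 0.15*log(0.15) = -0.284568.
A* = -0.138141 + -0.284568 = -0.4227

-0.4227


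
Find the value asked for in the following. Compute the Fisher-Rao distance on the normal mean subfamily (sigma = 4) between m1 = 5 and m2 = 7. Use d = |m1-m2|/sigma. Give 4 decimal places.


On the fixed-variance normal subfamily, geodesic distance = |m1-m2|/sigma.
|5 - 7| = 2.
sigma = 4.
d = 2/4 = 0.5000

0.5000


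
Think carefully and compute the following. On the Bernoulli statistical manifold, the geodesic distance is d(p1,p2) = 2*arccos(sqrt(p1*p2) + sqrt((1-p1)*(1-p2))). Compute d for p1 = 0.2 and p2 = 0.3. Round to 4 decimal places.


Geodesic distance on Bernoulli manifold:
d(p1,p2) = 2*arccos(sqrt(p1*p2) + sqrt((1-p1)*(1-p2))).
sqrt(p1*p2) = sqrt(0.2*0.3) = 0.244949.
sqrt((1-p1)*(1-p2)) = sqrt(0.8*0.7) = 0.748331.
arg = 0.244949 + 0.748331 = 0.99328.
d = 2*arccos(0.99328) = 0.2320

0.2320


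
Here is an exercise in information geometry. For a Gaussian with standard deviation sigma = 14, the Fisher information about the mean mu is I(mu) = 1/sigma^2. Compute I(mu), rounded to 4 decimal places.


The Fisher information for the mean of a normal distribution is I(mu) = 1/sigma^2.
sigma = 14, so sigma^2 = 196.
I(mu) = 1/196 = 0.0051

0.0051


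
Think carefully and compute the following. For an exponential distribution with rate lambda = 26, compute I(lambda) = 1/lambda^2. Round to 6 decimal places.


Fisher information for exponential: I(lambda) = 1/lambda^2.
lambda = 26, lambda^2 = 676.
I = 1/676 = 0.001479

0.001479


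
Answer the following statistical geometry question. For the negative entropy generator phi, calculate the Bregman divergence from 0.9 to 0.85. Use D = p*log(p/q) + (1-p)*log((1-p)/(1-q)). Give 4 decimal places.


Bregman divergence with negative entropy generator:
D = p*log(p/q) + (1-p)*log((1-p)/(1-q)).
p = 0.9, q = 0.85.
p*log(p/q) = 0.9*log(0.9/0.85) = 0.051443.
(1-p)*log((1-p)/(1-q)) = 0.1*log(0.1/0.15) = -0.040547.
D = 0.051443 + -0.040547 = 0.0109

0.0109


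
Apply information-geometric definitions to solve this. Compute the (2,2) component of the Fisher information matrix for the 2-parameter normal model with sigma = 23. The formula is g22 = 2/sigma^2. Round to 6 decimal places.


For the 2-parameter normal family, the Fisher metric has:
  g11 = 1/sigma^2, g22 = 2/sigma^2.
sigma = 23, sigma^2 = 529.
g22 = 0.003781

0.003781


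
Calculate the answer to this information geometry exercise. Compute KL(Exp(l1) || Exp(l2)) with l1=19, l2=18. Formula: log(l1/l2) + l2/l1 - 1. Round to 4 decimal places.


KL divergence for exponential family:
KL = log(l1/l2) + l2/l1 - 1.
log(19/18) = 0.054067.
18/19 = 0.947368.
KL = 0.054067 + 0.947368 - 1 = 0.0014

0.0014


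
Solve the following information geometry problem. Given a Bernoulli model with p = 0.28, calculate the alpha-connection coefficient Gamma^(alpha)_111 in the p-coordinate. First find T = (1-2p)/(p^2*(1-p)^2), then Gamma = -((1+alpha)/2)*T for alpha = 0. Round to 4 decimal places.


Skewness (Amari-Chentsov) tensor: T = (1-2p)/(p^2*(1-p)^2).
p = 0.28, 1-2p = 0.44, p^2 = 0.0784, (1-p)^2 = 0.5184.
T = 0.44/(0.0784 * 0.5184) = 10.82609.
In the p-coordinate, Gamma^(alpha) = Gamma^(0) - (alpha/2)*T with Gamma^(0) = (1/2)*g'(p) = -T/2,
so Gamma^(alpha) = -((1+alpha)/2)*T.
alpha = 0, -(1+alpha)/2 = -0.5.
Gamma = -0.5 * 10.82609 = -5.4130

-5.4130


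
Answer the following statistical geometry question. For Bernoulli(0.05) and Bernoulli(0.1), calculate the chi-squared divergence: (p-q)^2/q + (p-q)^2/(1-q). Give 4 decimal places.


Chi-squared divergence between Bernoulli distributions:
chi^2 = (p-q)^2/q + (p-q)^2/(1-q).
p = 0.05, q = 0.1, p-q = -0.05.
(p-q)^2 = 0.0025.
term1 = 0.0025/0.1 = 0.025.
term2 = 0.0025/0.9 = 0.002778.
chi^2 = 0.025 + 0.002778 = 0.0278

0.0278


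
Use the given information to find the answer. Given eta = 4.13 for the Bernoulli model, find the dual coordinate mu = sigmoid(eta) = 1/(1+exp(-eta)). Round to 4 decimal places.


Dual coordinate (expectation parameter) for Bernoulli:
mu = 1/(1+exp(-eta)).
eta = 4.13.
exp(-eta) = exp(-4.13) = 0.016083.
mu = 1/(1+0.016083) = 0.9842

0.9842


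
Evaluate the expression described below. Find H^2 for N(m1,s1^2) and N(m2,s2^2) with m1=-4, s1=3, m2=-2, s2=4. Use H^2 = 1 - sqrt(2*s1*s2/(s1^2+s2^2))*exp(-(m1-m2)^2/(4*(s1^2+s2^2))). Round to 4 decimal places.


Squared Hellinger distance for Gaussians:
H^2 = 1 - sqrt(2*s1*s2/(s1^2+s2^2)) * exp(-(m1-m2)^2/(4*(s1^2+s2^2))).
s1^2 = 9, s2^2 = 16, s1^2+s2^2 = 25.
sqrt(2*3*4/(25)) = 0.979796.
(m1-m2)^2 = (-2)^2 = 4.
exp(-4/(4*25)) = exp(-0.04) = 0.960789.
H^2 = 1 - 0.979796*0.960789 = 0.0586

0.0586


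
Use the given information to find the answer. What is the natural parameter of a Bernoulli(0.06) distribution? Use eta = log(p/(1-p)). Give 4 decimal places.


Natural parameter for Bernoulli: eta = log(p/(1-p)).
p = 0.06, 1-p = 0.94.
p/(1-p) = 0.06383.
eta = log(0.06383) = -2.7515

-2.7515


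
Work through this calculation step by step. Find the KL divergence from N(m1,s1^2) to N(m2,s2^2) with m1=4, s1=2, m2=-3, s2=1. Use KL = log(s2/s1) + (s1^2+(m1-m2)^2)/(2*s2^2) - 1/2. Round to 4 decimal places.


KL divergence between normal distributions:
KL = log(s2/s1) + (s1^2 + (m1-m2)^2)/(2*s2^2) - 1/2.
log(1/2) = -0.693147.
(2^2 + (4--3)^2)/(2*1^2) = (4 + 49)/2 = 26.5.
KL = -0.693147 + 26.5 - 0.5 = 25.3069

25.3069


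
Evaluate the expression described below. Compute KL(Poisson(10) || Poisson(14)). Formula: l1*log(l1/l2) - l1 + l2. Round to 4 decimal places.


KL divergence for Poisson:
KL = l1*log(l1/l2) - l1 + l2.
l1 = 10, l2 = 14.
log(10/14) = -0.336472.
l1*log(l1/l2) = 10 * -0.336472 = -3.364722.
KL = -3.364722 - 10 + 14 = 0.6353

0.6353


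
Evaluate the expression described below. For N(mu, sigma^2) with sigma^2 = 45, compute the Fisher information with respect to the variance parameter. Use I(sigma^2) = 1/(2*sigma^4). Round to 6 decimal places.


Fisher information for variance: I(sigma^2) = 1/(2*sigma^4).
sigma^2 = 45, so sigma^4 = 2025.
I = 1/(2*2025) = 1/4050 = 0.000247

0.000247


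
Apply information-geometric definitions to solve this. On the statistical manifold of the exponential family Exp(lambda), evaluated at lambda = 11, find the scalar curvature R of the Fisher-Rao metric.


This family has a single free parameter, so its statistical manifold
is 1-dimensional. The Riemann curvature tensor of any 1-dimensional
Riemannian manifold vanishes identically, so R = 0.

0


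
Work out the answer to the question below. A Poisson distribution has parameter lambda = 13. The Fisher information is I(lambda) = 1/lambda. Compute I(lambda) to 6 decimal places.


Fisher information for Poisson: I(lambda) = 1/lambda.
lambda = 13.
I(lambda) = 1/13 = 0.076923

0.076923


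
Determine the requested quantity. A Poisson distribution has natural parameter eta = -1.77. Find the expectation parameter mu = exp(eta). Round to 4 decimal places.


Expectation parameter for Poisson exponential family:
mu = exp(eta).
eta = -1.77.
mu = exp(-1.77) = 0.1703

0.1703


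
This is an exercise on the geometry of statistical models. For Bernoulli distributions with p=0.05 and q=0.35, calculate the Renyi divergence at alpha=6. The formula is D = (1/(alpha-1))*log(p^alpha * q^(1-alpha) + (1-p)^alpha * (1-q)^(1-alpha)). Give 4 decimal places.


Renyi divergence of order alpha between Bernoulli distributions:
D = (1/(alpha-1))*log(p^alpha * q^(1-alpha) + (1-p)^alpha * (1-q)^(1-alpha)).
alpha = 6, p = 0.05, q = 0.35.
p^alpha * q^(1-alpha) = 0.05^6 * 0.35^-5 = 3e-06.
(1-p)^alpha * (1-q)^(1-alpha) = 0.95^6 * 0.65^-5 = 6.335412.
sum = 3e-06 + 6.335412 = 6.335415.
D = (1/5)*log(6.335415) = 0.3692

0.3692


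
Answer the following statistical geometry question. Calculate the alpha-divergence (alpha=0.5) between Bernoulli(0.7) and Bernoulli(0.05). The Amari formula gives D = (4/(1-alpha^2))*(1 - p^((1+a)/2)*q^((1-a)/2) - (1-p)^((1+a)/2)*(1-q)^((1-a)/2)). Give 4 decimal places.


Amari alpha-divergence:
D = (4/(1-alpha^2))*(1 - p^((1+a)/2)*q^((1-a)/2) - (1-p)^((1+a)/2)*(1-q)^((1-a)/2)).
alpha = 0.5, p = 0.7, q = 0.05.
e1 = (1+alpha)/2 = 0.75, e2 = (1-alpha)/2 = 0.25.
t1 = p^e1 * q^e2 = 0.7^0.75 * 0.05^0.25 = 0.361881.
t2 = (1-p)^e1 * (1-q)^e2 = 0.3^0.75 * 0.95^0.25 = 0.400195.
4/(1-alpha^2) = 5.333333.
D = 5.333333*(1 - 0.361881 - 0.400195) = 1.2689

1.2689


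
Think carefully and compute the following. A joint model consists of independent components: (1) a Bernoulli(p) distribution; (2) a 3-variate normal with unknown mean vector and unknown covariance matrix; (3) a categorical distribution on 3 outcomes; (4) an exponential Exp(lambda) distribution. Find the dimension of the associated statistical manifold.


The dimension of a statistical manifold equals the number of free
(independent) real parameters of the model. For a product of independent
blocks the parameter counts add.
- Bernoulli (p): 1.
- 3-variate normal: 3 (mean) + 3*4/2 = 6 (symmetric covariance) = 9.
- categorical on 3 outcomes (probabilities sum to 1): 3-1 = 2.
- exponential (lambda): 1.
Total = 1 + 9 + 2 + 1 = 13.
Dimension = 13

13


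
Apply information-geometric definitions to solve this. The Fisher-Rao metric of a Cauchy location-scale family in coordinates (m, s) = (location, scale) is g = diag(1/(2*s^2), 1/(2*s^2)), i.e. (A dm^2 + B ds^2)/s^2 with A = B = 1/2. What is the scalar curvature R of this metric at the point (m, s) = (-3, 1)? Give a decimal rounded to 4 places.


The metric has the form g = (A dm^2 + B ds^2)/s^2 with A = 1/2, B = 1/2.
Substitute u = sqrt(A/B)*m: g = B*(du^2 + ds^2)/s^2, i.e. B times the
Poincare upper half-plane metric, which has constant Gaussian curvature -1.
Scaling a 2D metric by a constant c divides the Gaussian curvature by c,
so K = -1/B = -1/(1/2) = -2.0000 everywhere (the point (m, s) = (-3, 1) is irrelevant:
the curvature is constant).
Scalar curvature in dimension 2: R = 2K = -2/(1/2) = -4.0000.

-4.0000


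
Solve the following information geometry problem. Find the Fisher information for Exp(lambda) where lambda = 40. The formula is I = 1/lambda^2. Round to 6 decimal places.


Fisher information for exponential: I(lambda) = 1/lambda^2.
lambda = 40, lambda^2 = 1600.
I = 1/1600 = 0.000625

0.000625


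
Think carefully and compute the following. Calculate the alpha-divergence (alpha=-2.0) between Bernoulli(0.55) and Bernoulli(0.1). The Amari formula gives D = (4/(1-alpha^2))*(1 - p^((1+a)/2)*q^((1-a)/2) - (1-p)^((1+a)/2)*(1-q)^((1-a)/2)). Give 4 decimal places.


Amari alpha-divergence:
D = (4/(1-alpha^2))*(1 - p^((1+a)/2)*q^((1-a)/2) - (1-p)^((1+a)/2)*(1-q)^((1-a)/2)).
alpha = -2.0, p = 0.55, q = 0.1.
e1 = (1+alpha)/2 = -0.5, e2 = (1-alpha)/2 = 1.5.
t1 = p^e1 * q^e2 = 0.55^-0.5 * 0.1^1.5 = 0.04264.
t2 = (1-p)^e1 * (1-q)^e2 = 0.45^-0.5 * 0.9^1.5 = 1.272792.
4/(1-alpha^2) = -1.333333.
D = -1.333333*(1 - 0.04264 - 1.272792) = 0.4206

0.4206


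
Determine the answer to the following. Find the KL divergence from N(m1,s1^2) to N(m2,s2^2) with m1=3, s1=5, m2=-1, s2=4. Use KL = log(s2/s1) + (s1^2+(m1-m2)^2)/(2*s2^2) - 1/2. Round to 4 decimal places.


KL divergence between normal distributions:
KL = log(s2/s1) + (s1^2 + (m1-m2)^2)/(2*s2^2) - 1/2.
log(4/5) = -0.223144.
(5^2 + (3--1)^2)/(2*4^2) = (25 + 16)/32 = 1.28125.
KL = -0.223144 + 1.28125 - 0.5 = 0.5581

0.5581


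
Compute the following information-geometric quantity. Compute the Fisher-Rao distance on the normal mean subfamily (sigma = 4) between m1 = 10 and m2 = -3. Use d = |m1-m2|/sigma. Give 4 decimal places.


On the fixed-variance normal subfamily, geodesic distance = |m1-m2|/sigma.
|10 - -3| = 13.
sigma = 4.
d = 13/4 = 3.2500

3.2500


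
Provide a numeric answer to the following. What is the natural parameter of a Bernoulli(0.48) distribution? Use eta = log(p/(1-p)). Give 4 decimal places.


Natural parameter for Bernoulli: eta = log(p/(1-p)).
p = 0.48, 1-p = 0.52.
p/(1-p) = 0.923077.
eta = log(0.923077) = -0.0800

-0.0800


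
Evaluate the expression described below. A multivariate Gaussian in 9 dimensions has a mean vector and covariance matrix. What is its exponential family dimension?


Exponential family dimension calculation:
For 9-dim MVN: mean has 9 params, covariance has 9*10/2 = 45 unique entries.
Total dim = 9 + 45 = 54.

54


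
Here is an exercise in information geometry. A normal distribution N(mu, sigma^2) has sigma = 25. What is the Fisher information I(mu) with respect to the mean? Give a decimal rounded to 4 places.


The Fisher information for the mean of a normal distribution is I(mu) = 1/sigma^2.
sigma = 25, so sigma^2 = 625.
I(mu) = 1/625 = 0.0016

0.0016


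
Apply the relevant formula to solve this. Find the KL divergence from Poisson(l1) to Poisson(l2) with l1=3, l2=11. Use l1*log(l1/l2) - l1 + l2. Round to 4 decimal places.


KL divergence for Poisson:
KL = l1*log(l1/l2) - l1 + l2.
l1 = 3, l2 = 11.
log(3/11) = -1.299283.
l1*log(l1/l2) = 3 * -1.299283 = -3.897849.
KL = -3.897849 - 3 + 11 = 4.1022

4.1022


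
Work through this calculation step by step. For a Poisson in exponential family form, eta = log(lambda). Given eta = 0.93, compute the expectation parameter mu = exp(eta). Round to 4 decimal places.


Expectation parameter for Poisson exponential family:
mu = exp(eta).
eta = 0.93.
mu = exp(0.93) = 2.5345

2.5345


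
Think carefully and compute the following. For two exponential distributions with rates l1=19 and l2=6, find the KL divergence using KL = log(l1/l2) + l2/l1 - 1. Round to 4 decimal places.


KL divergence for exponential family:
KL = log(l1/l2) + l2/l1 - 1.
log(19/6) = 1.15268.
6/19 = 0.315789.
KL = 1.15268 + 0.315789 - 1 = 0.4685

0.4685


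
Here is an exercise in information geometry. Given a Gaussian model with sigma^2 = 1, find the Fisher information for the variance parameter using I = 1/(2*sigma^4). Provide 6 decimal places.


Fisher information for variance: I(sigma^2) = 1/(2*sigma^4).
sigma^2 = 1, so sigma^4 = 1.
I = 1/(2*1) = 1/2 = 0.500000

0.500000


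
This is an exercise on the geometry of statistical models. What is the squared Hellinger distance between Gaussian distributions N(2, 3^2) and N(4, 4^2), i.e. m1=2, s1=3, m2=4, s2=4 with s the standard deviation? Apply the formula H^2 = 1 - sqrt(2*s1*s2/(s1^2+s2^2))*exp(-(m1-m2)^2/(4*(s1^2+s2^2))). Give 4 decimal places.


Squared Hellinger distance for Gaussians:
H^2 = 1 - sqrt(2*s1*s2/(s1^2+s2^2)) * exp(-(m1-m2)^2/(4*(s1^2+s2^2))).
s1^2 = 9, s2^2 = 16, s1^2+s2^2 = 25.
sqrt(2*3*4/(25)) = 0.979796.
(m1-m2)^2 = (-2)^2 = 4.
exp(-4/(4*25)) = exp(-0.04) = 0.960789.
H^2 = 1 - 0.979796*0.960789 = 0.0586

0.0586


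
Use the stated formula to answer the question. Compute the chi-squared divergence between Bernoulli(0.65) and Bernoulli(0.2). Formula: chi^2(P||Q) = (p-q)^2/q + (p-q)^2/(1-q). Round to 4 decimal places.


Chi-squared divergence between Bernoulli distributions:
chi^2 = (p-q)^2/q + (p-q)^2/(1-q).
p = 0.65, q = 0.2, p-q = 0.45.
(p-q)^2 = 0.2025.
term1 = 0.2025/0.2 = 1.0125.
term2 = 0.2025/0.8 = 0.253125.
chi^2 = 1.0125 + 0.253125 = 1.2656

1.2656


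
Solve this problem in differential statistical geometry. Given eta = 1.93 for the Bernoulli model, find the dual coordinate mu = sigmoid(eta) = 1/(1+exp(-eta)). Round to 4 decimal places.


Dual coordinate (expectation parameter) for Bernoulli:
mu = 1/(1+exp(-eta)).
eta = 1.93.
exp(-eta) = exp(-1.93) = 0.145148.
mu = 1/(1+0.145148) = 0.8732

0.8732


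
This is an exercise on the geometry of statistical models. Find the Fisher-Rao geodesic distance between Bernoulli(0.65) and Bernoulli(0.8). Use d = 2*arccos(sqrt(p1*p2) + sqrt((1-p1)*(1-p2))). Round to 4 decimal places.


Geodesic distance on Bernoulli manifold:
d(p1,p2) = 2*arccos(sqrt(p1*p2) + sqrt((1-p1)*(1-p2))).
sqrt(p1*p2) = sqrt(0.65*0.8) = 0.72111.
sqrt((1-p1)*(1-p2)) = sqrt(0.35*0.2) = 0.264575.
arg = 0.72111 + 0.264575 = 0.985685.
d = 2*arccos(0.985685) = 0.3388

0.3388


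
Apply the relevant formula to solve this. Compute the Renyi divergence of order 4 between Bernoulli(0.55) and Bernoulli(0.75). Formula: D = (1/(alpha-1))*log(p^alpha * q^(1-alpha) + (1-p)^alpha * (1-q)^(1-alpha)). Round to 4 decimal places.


Renyi divergence of order alpha between Bernoulli distributions:
D = (1/(alpha-1))*log(p^alpha * q^(1-alpha) + (1-p)^alpha * (1-q)^(1-alpha)).
alpha = 4, p = 0.55, q = 0.75.
p^alpha * q^(1-alpha) = 0.55^4 * 0.75^-3 = 0.216904.
(1-p)^alpha * (1-q)^(1-alpha) = 0.45^4 * 0.25^-3 = 2.6244.
sum = 0.216904 + 2.6244 = 2.841304.
D = (1/3)*log(2.841304) = 0.3481

0.3481


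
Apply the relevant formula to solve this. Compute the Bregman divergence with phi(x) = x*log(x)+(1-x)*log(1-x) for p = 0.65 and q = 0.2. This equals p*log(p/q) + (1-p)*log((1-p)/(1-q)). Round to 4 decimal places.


Bregman divergence with negative entropy generator:
D = p*log(p/q) + (1-p)*log((1-p)/(1-q)).
p = 0.65, q = 0.2.
p*log(p/q) = 0.65*log(0.65/0.2) = 0.766126.
(1-p)*log((1-p)/(1-q)) = 0.35*log(0.35/0.8) = -0.289338.
D = 0.766126 + -0.289338 = 0.4768

0.4768


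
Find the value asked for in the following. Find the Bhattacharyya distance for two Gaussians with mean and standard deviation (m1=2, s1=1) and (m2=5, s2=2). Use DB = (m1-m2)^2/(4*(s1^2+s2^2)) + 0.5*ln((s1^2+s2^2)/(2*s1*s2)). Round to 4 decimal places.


Bhattacharyya distance between two Gaussians:
DB = (m1-m2)^2/(4*(s1^2+s2^2)) + (1/2)*ln((s1^2+s2^2)/(2*s1*s2)).
(m1-m2)^2 = (-3)^2 = 9.
s1^2+s2^2 = 1 + 4 = 5.
term1 = 9/20 = 0.45.
term2 = 0.5*ln(5/4.0) = 0.111572.
DB = 0.45 + 0.111572 = 0.5616

0.5616


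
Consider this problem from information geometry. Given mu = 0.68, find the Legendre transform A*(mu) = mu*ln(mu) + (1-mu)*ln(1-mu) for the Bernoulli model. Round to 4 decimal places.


Legendre transform for Bernoulli:
A*(mu) = mu*log(mu) + (1-mu)*log(1-mu).
mu = 0.68, 1-mu = 0.32.
mu*log(mu) = 0.68*log(0.68) = -0.26225.
(1-mu)*log(1-mu) = 0.32*log(0.32) = -0.364619.
A* = -0.26225 + -0.364619 = -0.6269

-0.6269


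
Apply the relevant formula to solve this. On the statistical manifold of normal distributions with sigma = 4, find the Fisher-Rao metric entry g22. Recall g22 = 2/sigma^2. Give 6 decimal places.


For the 2-parameter normal family, the Fisher metric has:
  g11 = 1/sigma^2, g22 = 2/sigma^2.
sigma = 4, sigma^2 = 16.
g22 = 0.125000

0.125000


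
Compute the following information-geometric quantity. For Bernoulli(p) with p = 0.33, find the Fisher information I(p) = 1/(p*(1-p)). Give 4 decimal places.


For Bernoulli(p), Fisher information is I(p) = 1/(p*(1-p)).
p = 0.33, 1-p = 0.67.
p*(1-p) = 0.2211.
I(p) = 1/0.2211 = 4.5228

4.5228


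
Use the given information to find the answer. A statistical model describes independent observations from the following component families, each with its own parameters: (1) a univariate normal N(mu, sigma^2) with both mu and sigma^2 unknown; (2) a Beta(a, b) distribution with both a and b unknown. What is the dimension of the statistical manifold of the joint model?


The dimension of a statistical manifold equals the number of free
(independent) real parameters of the model. For a product of independent
blocks the parameter counts add.
- normal (mu, sigma^2): 2.
- Beta (a, b): 2.
Total = 2 + 2 = 4.
Dimension = 4

4


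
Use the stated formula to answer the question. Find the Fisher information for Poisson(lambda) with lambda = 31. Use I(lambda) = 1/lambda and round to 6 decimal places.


Fisher information for Poisson: I(lambda) = 1/lambda.
lambda = 31.
I(lambda) = 1/31 = 0.032258

0.032258


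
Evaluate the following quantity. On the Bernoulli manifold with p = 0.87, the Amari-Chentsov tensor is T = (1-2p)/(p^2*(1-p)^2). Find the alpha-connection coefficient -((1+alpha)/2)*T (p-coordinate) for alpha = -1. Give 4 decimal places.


Skewness (Amari-Chentsov) tensor: T = (1-2p)/(p^2*(1-p)^2).
p = 0.87, 1-2p = -0.74, p^2 = 0.7569, (1-p)^2 = 0.0169.
T = -0.74/(0.7569 * 0.0169) = -57.850419.
In the p-coordinate, Gamma^(alpha) = Gamma^(0) - (alpha/2)*T with Gamma^(0) = (1/2)*g'(p) = -T/2,
so Gamma^(alpha) = -((1+alpha)/2)*T.
alpha = -1, -(1+alpha)/2 = 0.0.
Gamma = 0.0 * -57.850419 = 0.0000

0.0000


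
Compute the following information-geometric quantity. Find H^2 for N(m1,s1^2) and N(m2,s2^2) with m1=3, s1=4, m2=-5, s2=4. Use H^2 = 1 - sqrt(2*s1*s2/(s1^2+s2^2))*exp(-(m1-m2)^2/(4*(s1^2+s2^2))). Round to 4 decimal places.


Squared Hellinger distance for Gaussians:
H^2 = 1 - sqrt(2*s1*s2/(s1^2+s2^2)) * exp(-(m1-m2)^2/(4*(s1^2+s2^2))).
s1^2 = 16, s2^2 = 16, s1^2+s2^2 = 32.
sqrt(2*4*4/(32)) = 1.0.
(m1-m2)^2 = (8)^2 = 64.
exp(-64/(4*32)) = exp(-0.5) = 0.606531.
H^2 = 1 - 1.0*0.606531 = 0.3935

0.3935


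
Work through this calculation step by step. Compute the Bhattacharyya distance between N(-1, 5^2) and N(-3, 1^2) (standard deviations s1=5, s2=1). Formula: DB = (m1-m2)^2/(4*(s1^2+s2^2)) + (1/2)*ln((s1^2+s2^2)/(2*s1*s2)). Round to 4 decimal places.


Bhattacharyya distance between two Gaussians:
DB = (m1-m2)^2/(4*(s1^2+s2^2)) + (1/2)*ln((s1^2+s2^2)/(2*s1*s2)).
(m1-m2)^2 = (2)^2 = 4.
s1^2+s2^2 = 25 + 1 = 26.
term1 = 4/104 = 0.038462.
term2 = 0.5*ln(26/10.0) = 0.477756.
DB = 0.038462 + 0.477756 = 0.5162

0.5162


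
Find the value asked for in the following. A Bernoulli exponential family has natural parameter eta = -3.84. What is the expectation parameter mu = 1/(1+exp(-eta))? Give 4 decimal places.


Dual coordinate (expectation parameter) for Bernoulli:
mu = 1/(1+exp(-eta)).
eta = -3.84.
exp(-eta) = exp(3.84) = 46.525474.
mu = 1/(1+46.525474) = 0.0210

0.0210


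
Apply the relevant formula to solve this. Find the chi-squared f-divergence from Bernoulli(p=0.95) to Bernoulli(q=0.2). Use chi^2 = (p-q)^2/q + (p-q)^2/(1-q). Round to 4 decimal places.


Chi-squared divergence between Bernoulli distributions:
chi^2 = (p-q)^2/q + (p-q)^2/(1-q).
p = 0.95, q = 0.2, p-q = 0.75.
(p-q)^2 = 0.5625.
term1 = 0.5625/0.2 = 2.8125.
term2 = 0.5625/0.8 = 0.703125.
chi^2 = 2.8125 + 0.703125 = 3.5156

3.5156


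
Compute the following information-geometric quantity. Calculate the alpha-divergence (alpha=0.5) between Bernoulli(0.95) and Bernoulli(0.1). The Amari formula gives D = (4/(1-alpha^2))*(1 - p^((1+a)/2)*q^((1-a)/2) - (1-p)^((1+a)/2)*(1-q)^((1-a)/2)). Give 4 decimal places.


Amari alpha-divergence:
D = (4/(1-alpha^2))*(1 - p^((1+a)/2)*q^((1-a)/2) - (1-p)^((1+a)/2)*(1-q)^((1-a)/2)).
alpha = 0.5, p = 0.95, q = 0.1.
e1 = (1+alpha)/2 = 0.75, e2 = (1-alpha)/2 = 0.25.
t1 = p^e1 * q^e2 = 0.95^0.75 * 0.1^0.25 = 0.541119.
t2 = (1-p)^e1 * (1-q)^e2 = 0.05^0.75 * 0.9^0.25 = 0.102988.
4/(1-alpha^2) = 5.333333.
D = 5.333333*(1 - 0.541119 - 0.102988) = 1.8981

1.8981


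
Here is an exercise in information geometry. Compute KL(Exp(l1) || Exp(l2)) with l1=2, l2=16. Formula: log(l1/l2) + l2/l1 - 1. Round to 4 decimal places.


KL divergence for exponential family:
KL = log(l1/l2) + l2/l1 - 1.
log(2/16) = -2.079442.
16/2 = 8.0.
KL = -2.079442 + 8.0 - 1 = 4.9206

4.9206


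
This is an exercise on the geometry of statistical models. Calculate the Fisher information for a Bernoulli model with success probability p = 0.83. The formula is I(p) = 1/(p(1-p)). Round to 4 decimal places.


For Bernoulli(p), Fisher information is I(p) = 1/(p*(1-p)).
p = 0.83, 1-p = 0.17.
p*(1-p) = 0.1411.
I(p) = 1/0.1411 = 7.0872

7.0872


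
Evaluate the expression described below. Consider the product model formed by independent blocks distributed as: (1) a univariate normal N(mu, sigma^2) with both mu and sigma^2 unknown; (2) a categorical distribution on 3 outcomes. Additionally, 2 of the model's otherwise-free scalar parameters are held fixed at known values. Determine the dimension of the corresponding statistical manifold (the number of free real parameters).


The dimension of a statistical manifold equals the number of free
(independent) real parameters of the model. For a product of independent
blocks the parameter counts add.
- normal (mu, sigma^2): 2.
- categorical on 3 outcomes (probabilities sum to 1): 3-1 = 2.
Total = 2 + 2 = 4.
2 parameter(s) fixed at known values: 4 - 2 = 2.
Dimension = 2

2
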